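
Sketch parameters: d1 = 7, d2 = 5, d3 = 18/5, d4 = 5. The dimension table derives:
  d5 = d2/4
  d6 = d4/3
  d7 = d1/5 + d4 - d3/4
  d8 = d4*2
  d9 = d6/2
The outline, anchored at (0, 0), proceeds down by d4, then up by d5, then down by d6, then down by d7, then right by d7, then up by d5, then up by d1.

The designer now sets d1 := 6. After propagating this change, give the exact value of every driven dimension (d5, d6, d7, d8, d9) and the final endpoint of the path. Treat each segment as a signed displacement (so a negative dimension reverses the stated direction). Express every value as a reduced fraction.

Apply edit: d1 := 6
  d5 = d2/4 = 5/4
  d6 = d4/3 = 5/3
  d7 = d1/5 + d4 - d3/4 = 53/10
  d8 = d4*2 = 10
  d9 = d6/2 = 5/6
Walk from origin (0, 0):
  seg 1: down by d4 = 5 → (0, -5)
  seg 2: up by d5 = 5/4 → (0, -15/4)
  seg 3: down by d6 = 5/3 → (0, -65/12)
  seg 4: down by d7 = 53/10 → (0, -643/60)
  seg 5: right by d7 = 53/10 → (53/10, -643/60)
  seg 6: up by d5 = 5/4 → (53/10, -142/15)
  seg 7: up by d1 = 6 → (53/10, -52/15)

d5 = 5/4
d6 = 5/3
d7 = 53/10
d8 = 10
d9 = 5/6
endpoint = (53/10, -52/15)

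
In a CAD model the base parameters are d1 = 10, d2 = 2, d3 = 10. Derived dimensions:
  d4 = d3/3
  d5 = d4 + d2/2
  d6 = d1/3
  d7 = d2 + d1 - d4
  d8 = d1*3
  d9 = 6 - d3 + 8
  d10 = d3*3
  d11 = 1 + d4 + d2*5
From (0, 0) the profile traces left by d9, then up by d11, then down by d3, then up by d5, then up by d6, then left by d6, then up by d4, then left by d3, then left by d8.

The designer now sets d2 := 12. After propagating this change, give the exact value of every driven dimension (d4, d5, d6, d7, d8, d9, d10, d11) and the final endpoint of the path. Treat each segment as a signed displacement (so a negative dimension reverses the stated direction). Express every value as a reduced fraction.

d4 = 10/3
d5 = 28/3
d6 = 10/3
d7 = 56/3
d8 = 30
d9 = 4
d10 = 30
d11 = 193/3
endpoint = (-142/3, 211/3)

Apply edit: d2 := 12
  d4 = d3/3 = 10/3
  d5 = d4 + d2/2 = 28/3
  d6 = d1/3 = 10/3
  d7 = d2 + d1 - d4 = 56/3
  d8 = d1*3 = 30
  d9 = 6 - d3 + 8 = 4
  d10 = d3*3 = 30
  d11 = 1 + d4 + d2*5 = 193/3
Walk from origin (0, 0):
  seg 1: left by d9 = 4 → (-4, 0)
  seg 2: up by d11 = 193/3 → (-4, 193/3)
  seg 3: down by d3 = 10 → (-4, 163/3)
  seg 4: up by d5 = 28/3 → (-4, 191/3)
  seg 5: up by d6 = 10/3 → (-4, 67)
  seg 6: left by d6 = 10/3 → (-22/3, 67)
  seg 7: up by d4 = 10/3 → (-22/3, 211/3)
  seg 8: left by d3 = 10 → (-52/3, 211/3)
  seg 9: left by d8 = 30 → (-142/3, 211/3)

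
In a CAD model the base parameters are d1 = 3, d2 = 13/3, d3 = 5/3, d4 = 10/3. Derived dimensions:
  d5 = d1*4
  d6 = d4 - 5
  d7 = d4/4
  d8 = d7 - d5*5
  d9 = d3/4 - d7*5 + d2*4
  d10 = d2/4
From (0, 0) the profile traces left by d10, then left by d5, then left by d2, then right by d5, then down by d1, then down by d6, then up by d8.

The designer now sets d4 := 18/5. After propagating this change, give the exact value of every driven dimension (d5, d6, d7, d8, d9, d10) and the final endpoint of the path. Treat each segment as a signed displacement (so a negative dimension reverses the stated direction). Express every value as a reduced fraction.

Apply edit: d4 := 18/5
  d5 = d1*4 = 12
  d6 = d4 - 5 = -7/5
  d7 = d4/4 = 9/10
  d8 = d7 - d5*5 = -591/10
  d9 = d3/4 - d7*5 + d2*4 = 53/4
  d10 = d2/4 = 13/12
Walk from origin (0, 0):
  seg 1: left by d10 = 13/12 → (-13/12, 0)
  seg 2: left by d5 = 12 → (-157/12, 0)
  seg 3: left by d2 = 13/3 → (-209/12, 0)
  seg 4: right by d5 = 12 → (-65/12, 0)
  seg 5: down by d1 = 3 → (-65/12, -3)
  seg 6: down by d6 = -7/5 → (-65/12, -8/5)
  seg 7: up by d8 = -591/10 → (-65/12, -607/10)

d5 = 12
d6 = -7/5
d7 = 9/10
d8 = -591/10
d9 = 53/4
d10 = 13/12
endpoint = (-65/12, -607/10)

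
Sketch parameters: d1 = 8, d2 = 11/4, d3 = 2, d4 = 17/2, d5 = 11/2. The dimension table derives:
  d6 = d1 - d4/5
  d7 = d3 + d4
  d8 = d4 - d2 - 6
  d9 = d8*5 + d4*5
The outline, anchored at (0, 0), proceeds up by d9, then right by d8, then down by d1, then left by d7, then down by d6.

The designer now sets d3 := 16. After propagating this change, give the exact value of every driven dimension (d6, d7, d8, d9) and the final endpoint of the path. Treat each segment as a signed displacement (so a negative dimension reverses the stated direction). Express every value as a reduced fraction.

Apply edit: d3 := 16
  d6 = d1 - d4/5 = 63/10
  d7 = d3 + d4 = 49/2
  d8 = d4 - d2 - 6 = -1/4
  d9 = d8*5 + d4*5 = 165/4
Walk from origin (0, 0):
  seg 1: up by d9 = 165/4 → (0, 165/4)
  seg 2: right by d8 = -1/4 → (-1/4, 165/4)
  seg 3: down by d1 = 8 → (-1/4, 133/4)
  seg 4: left by d7 = 49/2 → (-99/4, 133/4)
  seg 5: down by d6 = 63/10 → (-99/4, 539/20)

d6 = 63/10
d7 = 49/2
d8 = -1/4
d9 = 165/4
endpoint = (-99/4, 539/20)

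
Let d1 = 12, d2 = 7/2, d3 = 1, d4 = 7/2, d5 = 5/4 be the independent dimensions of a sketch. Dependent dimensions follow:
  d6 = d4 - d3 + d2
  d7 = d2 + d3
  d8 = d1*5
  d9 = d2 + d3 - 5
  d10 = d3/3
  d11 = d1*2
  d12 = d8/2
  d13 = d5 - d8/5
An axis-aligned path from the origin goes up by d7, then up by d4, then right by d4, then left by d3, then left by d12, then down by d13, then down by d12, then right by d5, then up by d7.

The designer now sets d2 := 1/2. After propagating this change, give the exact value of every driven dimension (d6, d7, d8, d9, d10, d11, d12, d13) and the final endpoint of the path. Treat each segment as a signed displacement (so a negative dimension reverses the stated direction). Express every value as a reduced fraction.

Apply edit: d2 := 1/2
  d6 = d4 - d3 + d2 = 3
  d7 = d2 + d3 = 3/2
  d8 = d1*5 = 60
  d9 = d2 + d3 - 5 = -7/2
  d10 = d3/3 = 1/3
  d11 = d1*2 = 24
  d12 = d8/2 = 30
  d13 = d5 - d8/5 = -43/4
Walk from origin (0, 0):
  seg 1: up by d7 = 3/2 → (0, 3/2)
  seg 2: up by d4 = 7/2 → (0, 5)
  seg 3: right by d4 = 7/2 → (7/2, 5)
  seg 4: left by d3 = 1 → (5/2, 5)
  seg 5: left by d12 = 30 → (-55/2, 5)
  seg 6: down by d13 = -43/4 → (-55/2, 63/4)
  seg 7: down by d12 = 30 → (-55/2, -57/4)
  seg 8: right by d5 = 5/4 → (-105/4, -57/4)
  seg 9: up by d7 = 3/2 → (-105/4, -51/4)

d6 = 3
d7 = 3/2
d8 = 60
d9 = -7/2
d10 = 1/3
d11 = 24
d12 = 30
d13 = -43/4
endpoint = (-105/4, -51/4)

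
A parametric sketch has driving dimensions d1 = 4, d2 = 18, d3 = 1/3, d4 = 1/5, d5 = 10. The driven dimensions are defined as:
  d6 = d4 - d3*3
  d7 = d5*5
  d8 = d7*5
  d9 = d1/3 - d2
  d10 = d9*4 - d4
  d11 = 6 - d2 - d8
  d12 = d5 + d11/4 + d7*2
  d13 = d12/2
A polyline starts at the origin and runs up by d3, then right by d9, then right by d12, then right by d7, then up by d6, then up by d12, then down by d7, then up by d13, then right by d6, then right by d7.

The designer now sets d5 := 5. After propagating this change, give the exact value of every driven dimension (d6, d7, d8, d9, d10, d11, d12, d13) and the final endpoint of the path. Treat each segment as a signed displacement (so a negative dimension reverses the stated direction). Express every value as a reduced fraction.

Apply edit: d5 := 5
  d6 = d4 - d3*3 = -4/5
  d7 = d5*5 = 25
  d8 = d7*5 = 125
  d9 = d1/3 - d2 = -50/3
  d10 = d9*4 - d4 = -1003/15
  d11 = 6 - d2 - d8 = -137
  d12 = d5 + d11/4 + d7*2 = 83/4
  d13 = d12/2 = 83/8
Walk from origin (0, 0):
  seg 1: up by d3 = 1/3 → (0, 1/3)
  seg 2: right by d9 = -50/3 → (-50/3, 1/3)
  seg 3: right by d12 = 83/4 → (49/12, 1/3)
  seg 4: right by d7 = 25 → (349/12, 1/3)
  seg 5: up by d6 = -4/5 → (349/12, -7/15)
  seg 6: up by d12 = 83/4 → (349/12, 1217/60)
  seg 7: down by d7 = 25 → (349/12, -283/60)
  seg 8: up by d13 = 83/8 → (349/12, 679/120)
  seg 9: right by d6 = -4/5 → (1697/60, 679/120)
  seg 10: right by d7 = 25 → (3197/60, 679/120)

d6 = -4/5
d7 = 25
d8 = 125
d9 = -50/3
d10 = -1003/15
d11 = -137
d12 = 83/4
d13 = 83/8
endpoint = (3197/60, 679/120)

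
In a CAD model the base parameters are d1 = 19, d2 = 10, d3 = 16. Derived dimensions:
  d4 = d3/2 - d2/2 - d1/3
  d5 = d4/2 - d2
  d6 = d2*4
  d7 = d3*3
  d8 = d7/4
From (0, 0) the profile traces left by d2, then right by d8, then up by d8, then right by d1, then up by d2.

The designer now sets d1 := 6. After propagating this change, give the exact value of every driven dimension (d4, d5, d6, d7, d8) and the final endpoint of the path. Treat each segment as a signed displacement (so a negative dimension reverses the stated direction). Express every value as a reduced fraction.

d4 = 1
d5 = -19/2
d6 = 40
d7 = 48
d8 = 12
endpoint = (8, 22)

Apply edit: d1 := 6
  d4 = d3/2 - d2/2 - d1/3 = 1
  d5 = d4/2 - d2 = -19/2
  d6 = d2*4 = 40
  d7 = d3*3 = 48
  d8 = d7/4 = 12
Walk from origin (0, 0):
  seg 1: left by d2 = 10 → (-10, 0)
  seg 2: right by d8 = 12 → (2, 0)
  seg 3: up by d8 = 12 → (2, 12)
  seg 4: right by d1 = 6 → (8, 12)
  seg 5: up by d2 = 10 → (8, 22)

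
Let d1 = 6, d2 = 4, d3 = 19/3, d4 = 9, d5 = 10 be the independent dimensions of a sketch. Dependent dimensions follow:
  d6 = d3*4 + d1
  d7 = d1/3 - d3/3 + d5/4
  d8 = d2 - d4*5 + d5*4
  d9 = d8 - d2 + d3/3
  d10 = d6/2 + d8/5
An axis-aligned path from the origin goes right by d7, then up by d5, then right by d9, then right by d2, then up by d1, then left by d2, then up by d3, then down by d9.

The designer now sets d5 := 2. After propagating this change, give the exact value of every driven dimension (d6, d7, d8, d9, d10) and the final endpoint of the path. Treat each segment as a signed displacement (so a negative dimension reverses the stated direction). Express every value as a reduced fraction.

d6 = 94/3
d7 = 7/18
d8 = -33
d9 = -314/9
d10 = 136/15
endpoint = (-69/2, 443/9)

Apply edit: d5 := 2
  d6 = d3*4 + d1 = 94/3
  d7 = d1/3 - d3/3 + d5/4 = 7/18
  d8 = d2 - d4*5 + d5*4 = -33
  d9 = d8 - d2 + d3/3 = -314/9
  d10 = d6/2 + d8/5 = 136/15
Walk from origin (0, 0):
  seg 1: right by d7 = 7/18 → (7/18, 0)
  seg 2: up by d5 = 2 → (7/18, 2)
  seg 3: right by d9 = -314/9 → (-69/2, 2)
  seg 4: right by d2 = 4 → (-61/2, 2)
  seg 5: up by d1 = 6 → (-61/2, 8)
  seg 6: left by d2 = 4 → (-69/2, 8)
  seg 7: up by d3 = 19/3 → (-69/2, 43/3)
  seg 8: down by d9 = -314/9 → (-69/2, 443/9)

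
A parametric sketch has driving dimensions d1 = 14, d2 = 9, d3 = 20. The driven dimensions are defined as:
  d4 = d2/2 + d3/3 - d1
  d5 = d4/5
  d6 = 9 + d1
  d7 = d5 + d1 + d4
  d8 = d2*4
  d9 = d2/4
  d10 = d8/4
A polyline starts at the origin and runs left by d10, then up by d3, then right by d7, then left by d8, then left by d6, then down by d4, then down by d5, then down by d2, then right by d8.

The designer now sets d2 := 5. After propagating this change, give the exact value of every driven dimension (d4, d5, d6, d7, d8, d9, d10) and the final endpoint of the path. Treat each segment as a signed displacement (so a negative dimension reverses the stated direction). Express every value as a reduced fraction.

Apply edit: d2 := 5
  d4 = d2/2 + d3/3 - d1 = -29/6
  d5 = d4/5 = -29/30
  d6 = 9 + d1 = 23
  d7 = d5 + d1 + d4 = 41/5
  d8 = d2*4 = 20
  d9 = d2/4 = 5/4
  d10 = d8/4 = 5
Walk from origin (0, 0):
  seg 1: left by d10 = 5 → (-5, 0)
  seg 2: up by d3 = 20 → (-5, 20)
  seg 3: right by d7 = 41/5 → (16/5, 20)
  seg 4: left by d8 = 20 → (-84/5, 20)
  seg 5: left by d6 = 23 → (-199/5, 20)
  seg 6: down by d4 = -29/6 → (-199/5, 149/6)
  seg 7: down by d5 = -29/30 → (-199/5, 129/5)
  seg 8: down by d2 = 5 → (-199/5, 104/5)
  seg 9: right by d8 = 20 → (-99/5, 104/5)

d4 = -29/6
d5 = -29/30
d6 = 23
d7 = 41/5
d8 = 20
d9 = 5/4
d10 = 5
endpoint = (-99/5, 104/5)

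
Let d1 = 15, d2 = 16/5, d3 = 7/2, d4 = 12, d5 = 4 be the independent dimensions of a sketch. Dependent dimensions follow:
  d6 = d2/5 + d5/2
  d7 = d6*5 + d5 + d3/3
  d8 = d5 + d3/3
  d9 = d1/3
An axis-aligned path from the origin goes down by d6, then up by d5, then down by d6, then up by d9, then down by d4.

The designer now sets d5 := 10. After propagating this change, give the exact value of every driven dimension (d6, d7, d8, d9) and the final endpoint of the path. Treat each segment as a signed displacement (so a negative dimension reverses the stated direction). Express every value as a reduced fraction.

Apply edit: d5 := 10
  d6 = d2/5 + d5/2 = 141/25
  d7 = d6*5 + d5 + d3/3 = 1181/30
  d8 = d5 + d3/3 = 67/6
  d9 = d1/3 = 5
Walk from origin (0, 0):
  seg 1: down by d6 = 141/25 → (0, -141/25)
  seg 2: up by d5 = 10 → (0, 109/25)
  seg 3: down by d6 = 141/25 → (0, -32/25)
  seg 4: up by d9 = 5 → (0, 93/25)
  seg 5: down by d4 = 12 → (0, -207/25)

d6 = 141/25
d7 = 1181/30
d8 = 67/6
d9 = 5
endpoint = (0, -207/25)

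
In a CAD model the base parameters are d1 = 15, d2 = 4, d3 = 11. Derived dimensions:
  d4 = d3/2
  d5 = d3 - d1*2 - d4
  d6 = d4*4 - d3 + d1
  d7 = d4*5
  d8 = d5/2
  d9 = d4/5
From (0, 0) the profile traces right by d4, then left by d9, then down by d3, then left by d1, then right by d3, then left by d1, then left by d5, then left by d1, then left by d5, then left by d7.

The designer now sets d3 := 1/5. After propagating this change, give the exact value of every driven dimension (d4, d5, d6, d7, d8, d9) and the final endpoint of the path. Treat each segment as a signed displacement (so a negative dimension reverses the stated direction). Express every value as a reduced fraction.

d4 = 1/10
d5 = -299/10
d6 = 76/5
d7 = 1/2
d8 = -299/20
d9 = 1/50
endpoint = (729/50, -1/5)

Apply edit: d3 := 1/5
  d4 = d3/2 = 1/10
  d5 = d3 - d1*2 - d4 = -299/10
  d6 = d4*4 - d3 + d1 = 76/5
  d7 = d4*5 = 1/2
  d8 = d5/2 = -299/20
  d9 = d4/5 = 1/50
Walk from origin (0, 0):
  seg 1: right by d4 = 1/10 → (1/10, 0)
  seg 2: left by d9 = 1/50 → (2/25, 0)
  seg 3: down by d3 = 1/5 → (2/25, -1/5)
  seg 4: left by d1 = 15 → (-373/25, -1/5)
  seg 5: right by d3 = 1/5 → (-368/25, -1/5)
  seg 6: left by d1 = 15 → (-743/25, -1/5)
  seg 7: left by d5 = -299/10 → (9/50, -1/5)
  seg 8: left by d1 = 15 → (-741/50, -1/5)
  seg 9: left by d5 = -299/10 → (377/25, -1/5)
  seg 10: left by d7 = 1/2 → (729/50, -1/5)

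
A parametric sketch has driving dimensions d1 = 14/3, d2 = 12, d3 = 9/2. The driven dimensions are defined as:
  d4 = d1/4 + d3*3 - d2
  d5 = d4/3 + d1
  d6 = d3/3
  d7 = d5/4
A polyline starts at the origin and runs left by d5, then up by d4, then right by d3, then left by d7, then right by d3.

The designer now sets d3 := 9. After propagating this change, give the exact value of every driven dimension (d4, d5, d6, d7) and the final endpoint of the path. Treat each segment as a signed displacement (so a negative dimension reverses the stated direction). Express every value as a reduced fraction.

d4 = 97/6
d5 = 181/18
d6 = 3
d7 = 181/72
endpoint = (391/72, 97/6)

Apply edit: d3 := 9
  d4 = d1/4 + d3*3 - d2 = 97/6
  d5 = d4/3 + d1 = 181/18
  d6 = d3/3 = 3
  d7 = d5/4 = 181/72
Walk from origin (0, 0):
  seg 1: left by d5 = 181/18 → (-181/18, 0)
  seg 2: up by d4 = 97/6 → (-181/18, 97/6)
  seg 3: right by d3 = 9 → (-19/18, 97/6)
  seg 4: left by d7 = 181/72 → (-257/72, 97/6)
  seg 5: right by d3 = 9 → (391/72, 97/6)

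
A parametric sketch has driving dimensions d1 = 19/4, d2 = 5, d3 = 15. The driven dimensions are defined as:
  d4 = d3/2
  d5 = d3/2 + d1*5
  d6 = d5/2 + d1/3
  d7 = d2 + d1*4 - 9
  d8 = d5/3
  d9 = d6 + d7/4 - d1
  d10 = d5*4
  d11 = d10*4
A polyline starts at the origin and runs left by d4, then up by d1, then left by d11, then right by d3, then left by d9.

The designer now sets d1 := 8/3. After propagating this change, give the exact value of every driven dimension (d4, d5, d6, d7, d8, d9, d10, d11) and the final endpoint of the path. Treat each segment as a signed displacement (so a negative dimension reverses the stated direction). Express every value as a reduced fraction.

Apply edit: d1 := 8/3
  d4 = d3/2 = 15/2
  d5 = d3/2 + d1*5 = 125/6
  d6 = d5/2 + d1/3 = 407/36
  d7 = d2 + d1*4 - 9 = 20/3
  d8 = d5/3 = 125/18
  d9 = d6 + d7/4 - d1 = 371/36
  d10 = d5*4 = 250/3
  d11 = d10*4 = 1000/3
Walk from origin (0, 0):
  seg 1: left by d4 = 15/2 → (-15/2, 0)
  seg 2: up by d1 = 8/3 → (-15/2, 8/3)
  seg 3: left by d11 = 1000/3 → (-2045/6, 8/3)
  seg 4: right by d3 = 15 → (-1955/6, 8/3)
  seg 5: left by d9 = 371/36 → (-12101/36, 8/3)

d4 = 15/2
d5 = 125/6
d6 = 407/36
d7 = 20/3
d8 = 125/18
d9 = 371/36
d10 = 250/3
d11 = 1000/3
endpoint = (-12101/36, 8/3)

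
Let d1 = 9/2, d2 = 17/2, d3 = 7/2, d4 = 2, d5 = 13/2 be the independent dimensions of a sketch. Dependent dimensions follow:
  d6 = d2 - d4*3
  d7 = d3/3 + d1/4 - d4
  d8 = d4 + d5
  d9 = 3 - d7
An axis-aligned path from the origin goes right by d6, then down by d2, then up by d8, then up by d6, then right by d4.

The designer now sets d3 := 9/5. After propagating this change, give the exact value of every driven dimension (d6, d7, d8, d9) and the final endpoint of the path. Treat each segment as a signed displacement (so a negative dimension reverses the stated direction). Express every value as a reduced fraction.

d6 = 5/2
d7 = -11/40
d8 = 17/2
d9 = 131/40
endpoint = (9/2, 5/2)

Apply edit: d3 := 9/5
  d6 = d2 - d4*3 = 5/2
  d7 = d3/3 + d1/4 - d4 = -11/40
  d8 = d4 + d5 = 17/2
  d9 = 3 - d7 = 131/40
Walk from origin (0, 0):
  seg 1: right by d6 = 5/2 → (5/2, 0)
  seg 2: down by d2 = 17/2 → (5/2, -17/2)
  seg 3: up by d8 = 17/2 → (5/2, 0)
  seg 4: up by d6 = 5/2 → (5/2, 5/2)
  seg 5: right by d4 = 2 → (9/2, 5/2)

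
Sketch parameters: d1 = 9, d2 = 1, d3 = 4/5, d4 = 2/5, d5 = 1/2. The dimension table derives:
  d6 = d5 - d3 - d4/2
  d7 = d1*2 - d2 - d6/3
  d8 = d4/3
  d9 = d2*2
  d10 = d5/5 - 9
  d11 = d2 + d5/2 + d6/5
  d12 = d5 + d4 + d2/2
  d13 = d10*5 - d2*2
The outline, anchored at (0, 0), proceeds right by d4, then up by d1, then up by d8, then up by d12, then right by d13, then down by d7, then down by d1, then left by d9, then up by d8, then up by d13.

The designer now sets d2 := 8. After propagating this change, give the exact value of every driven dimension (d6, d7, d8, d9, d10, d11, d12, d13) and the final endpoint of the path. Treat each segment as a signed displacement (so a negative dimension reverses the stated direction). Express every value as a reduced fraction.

d6 = -1/2
d7 = 61/6
d8 = 2/15
d9 = 16
d10 = -89/10
d11 = 163/20
d12 = 49/10
d13 = -121/2
endpoint = (-761/10, -131/2)

Apply edit: d2 := 8
  d6 = d5 - d3 - d4/2 = -1/2
  d7 = d1*2 - d2 - d6/3 = 61/6
  d8 = d4/3 = 2/15
  d9 = d2*2 = 16
  d10 = d5/5 - 9 = -89/10
  d11 = d2 + d5/2 + d6/5 = 163/20
  d12 = d5 + d4 + d2/2 = 49/10
  d13 = d10*5 - d2*2 = -121/2
Walk from origin (0, 0):
  seg 1: right by d4 = 2/5 → (2/5, 0)
  seg 2: up by d1 = 9 → (2/5, 9)
  seg 3: up by d8 = 2/15 → (2/5, 137/15)
  seg 4: up by d12 = 49/10 → (2/5, 421/30)
  seg 5: right by d13 = -121/2 → (-601/10, 421/30)
  seg 6: down by d7 = 61/6 → (-601/10, 58/15)
  seg 7: down by d1 = 9 → (-601/10, -77/15)
  seg 8: left by d9 = 16 → (-761/10, -77/15)
  seg 9: up by d8 = 2/15 → (-761/10, -5)
  seg 10: up by d13 = -121/2 → (-761/10, -131/2)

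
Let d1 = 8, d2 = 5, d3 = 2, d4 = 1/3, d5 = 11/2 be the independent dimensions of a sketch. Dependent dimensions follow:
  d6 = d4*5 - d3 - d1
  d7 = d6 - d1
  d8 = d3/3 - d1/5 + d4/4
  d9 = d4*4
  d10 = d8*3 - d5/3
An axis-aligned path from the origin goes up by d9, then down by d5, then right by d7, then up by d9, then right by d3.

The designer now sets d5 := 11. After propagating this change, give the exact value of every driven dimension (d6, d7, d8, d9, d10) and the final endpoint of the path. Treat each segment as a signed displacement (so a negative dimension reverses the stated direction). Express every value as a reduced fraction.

d6 = -25/3
d7 = -49/3
d8 = -17/20
d9 = 4/3
d10 = -373/60
endpoint = (-43/3, -25/3)

Apply edit: d5 := 11
  d6 = d4*5 - d3 - d1 = -25/3
  d7 = d6 - d1 = -49/3
  d8 = d3/3 - d1/5 + d4/4 = -17/20
  d9 = d4*4 = 4/3
  d10 = d8*3 - d5/3 = -373/60
Walk from origin (0, 0):
  seg 1: up by d9 = 4/3 → (0, 4/3)
  seg 2: down by d5 = 11 → (0, -29/3)
  seg 3: right by d7 = -49/3 → (-49/3, -29/3)
  seg 4: up by d9 = 4/3 → (-49/3, -25/3)
  seg 5: right by d3 = 2 → (-43/3, -25/3)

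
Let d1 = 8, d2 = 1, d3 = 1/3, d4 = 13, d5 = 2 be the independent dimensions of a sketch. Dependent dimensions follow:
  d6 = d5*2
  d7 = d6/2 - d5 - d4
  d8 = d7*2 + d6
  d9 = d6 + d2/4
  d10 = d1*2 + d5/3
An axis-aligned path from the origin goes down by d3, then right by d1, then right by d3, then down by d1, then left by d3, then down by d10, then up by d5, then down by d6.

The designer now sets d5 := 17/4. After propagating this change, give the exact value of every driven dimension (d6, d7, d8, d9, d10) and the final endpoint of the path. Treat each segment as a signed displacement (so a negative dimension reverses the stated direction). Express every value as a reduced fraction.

Apply edit: d5 := 17/4
  d6 = d5*2 = 17/2
  d7 = d6/2 - d5 - d4 = -13
  d8 = d7*2 + d6 = -35/2
  d9 = d6 + d2/4 = 35/4
  d10 = d1*2 + d5/3 = 209/12
Walk from origin (0, 0):
  seg 1: down by d3 = 1/3 → (0, -1/3)
  seg 2: right by d1 = 8 → (8, -1/3)
  seg 3: right by d3 = 1/3 → (25/3, -1/3)
  seg 4: down by d1 = 8 → (25/3, -25/3)
  seg 5: left by d3 = 1/3 → (8, -25/3)
  seg 6: down by d10 = 209/12 → (8, -103/4)
  seg 7: up by d5 = 17/4 → (8, -43/2)
  seg 8: down by d6 = 17/2 → (8, -30)

d6 = 17/2
d7 = -13
d8 = -35/2
d9 = 35/4
d10 = 209/12
endpoint = (8, -30)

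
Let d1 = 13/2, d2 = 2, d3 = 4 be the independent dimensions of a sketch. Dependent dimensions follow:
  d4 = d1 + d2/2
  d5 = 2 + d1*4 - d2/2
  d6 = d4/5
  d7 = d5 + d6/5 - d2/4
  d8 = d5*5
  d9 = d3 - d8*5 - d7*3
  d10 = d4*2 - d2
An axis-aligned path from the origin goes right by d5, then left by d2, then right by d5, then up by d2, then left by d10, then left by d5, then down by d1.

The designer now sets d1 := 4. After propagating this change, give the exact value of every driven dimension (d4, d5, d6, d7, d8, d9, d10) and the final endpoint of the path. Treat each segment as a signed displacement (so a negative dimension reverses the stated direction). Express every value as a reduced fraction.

Apply edit: d1 := 4
  d4 = d1 + d2/2 = 5
  d5 = 2 + d1*4 - d2/2 = 17
  d6 = d4/5 = 1
  d7 = d5 + d6/5 - d2/4 = 167/10
  d8 = d5*5 = 85
  d9 = d3 - d8*5 - d7*3 = -4711/10
  d10 = d4*2 - d2 = 8
Walk from origin (0, 0):
  seg 1: right by d5 = 17 → (17, 0)
  seg 2: left by d2 = 2 → (15, 0)
  seg 3: right by d5 = 17 → (32, 0)
  seg 4: up by d2 = 2 → (32, 2)
  seg 5: left by d10 = 8 → (24, 2)
  seg 6: left by d5 = 17 → (7, 2)
  seg 7: down by d1 = 4 → (7, -2)

d4 = 5
d5 = 17
d6 = 1
d7 = 167/10
d8 = 85
d9 = -4711/10
d10 = 8
endpoint = (7, -2)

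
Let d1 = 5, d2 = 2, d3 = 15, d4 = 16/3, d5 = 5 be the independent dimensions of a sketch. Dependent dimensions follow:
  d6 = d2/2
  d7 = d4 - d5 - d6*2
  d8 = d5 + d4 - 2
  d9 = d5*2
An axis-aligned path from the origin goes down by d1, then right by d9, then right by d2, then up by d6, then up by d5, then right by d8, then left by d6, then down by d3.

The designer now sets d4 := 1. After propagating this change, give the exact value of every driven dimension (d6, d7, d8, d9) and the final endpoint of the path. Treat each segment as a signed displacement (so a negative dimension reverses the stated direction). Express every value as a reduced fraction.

Apply edit: d4 := 1
  d6 = d2/2 = 1
  d7 = d4 - d5 - d6*2 = -6
  d8 = d5 + d4 - 2 = 4
  d9 = d5*2 = 10
Walk from origin (0, 0):
  seg 1: down by d1 = 5 → (0, -5)
  seg 2: right by d9 = 10 → (10, -5)
  seg 3: right by d2 = 2 → (12, -5)
  seg 4: up by d6 = 1 → (12, -4)
  seg 5: up by d5 = 5 → (12, 1)
  seg 6: right by d8 = 4 → (16, 1)
  seg 7: left by d6 = 1 → (15, 1)
  seg 8: down by d3 = 15 → (15, -14)

d6 = 1
d7 = -6
d8 = 4
d9 = 10
endpoint = (15, -14)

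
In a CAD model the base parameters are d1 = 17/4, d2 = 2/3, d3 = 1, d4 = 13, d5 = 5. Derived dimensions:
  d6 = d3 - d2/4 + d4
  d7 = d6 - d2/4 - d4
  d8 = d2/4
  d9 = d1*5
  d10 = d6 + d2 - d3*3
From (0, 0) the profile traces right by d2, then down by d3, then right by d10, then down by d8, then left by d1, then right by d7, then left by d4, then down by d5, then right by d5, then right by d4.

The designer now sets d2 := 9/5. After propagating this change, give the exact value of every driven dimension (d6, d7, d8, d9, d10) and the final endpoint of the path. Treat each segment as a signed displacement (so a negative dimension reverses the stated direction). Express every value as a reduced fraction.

d6 = 271/20
d7 = 1/10
d8 = 9/20
d9 = 85/4
d10 = 247/20
endpoint = (15, -129/20)

Apply edit: d2 := 9/5
  d6 = d3 - d2/4 + d4 = 271/20
  d7 = d6 - d2/4 - d4 = 1/10
  d8 = d2/4 = 9/20
  d9 = d1*5 = 85/4
  d10 = d6 + d2 - d3*3 = 247/20
Walk from origin (0, 0):
  seg 1: right by d2 = 9/5 → (9/5, 0)
  seg 2: down by d3 = 1 → (9/5, -1)
  seg 3: right by d10 = 247/20 → (283/20, -1)
  seg 4: down by d8 = 9/20 → (283/20, -29/20)
  seg 5: left by d1 = 17/4 → (99/10, -29/20)
  seg 6: right by d7 = 1/10 → (10, -29/20)
  seg 7: left by d4 = 13 → (-3, -29/20)
  seg 8: down by d5 = 5 → (-3, -129/20)
  seg 9: right by d5 = 5 → (2, -129/20)
  seg 10: right by d4 = 13 → (15, -129/20)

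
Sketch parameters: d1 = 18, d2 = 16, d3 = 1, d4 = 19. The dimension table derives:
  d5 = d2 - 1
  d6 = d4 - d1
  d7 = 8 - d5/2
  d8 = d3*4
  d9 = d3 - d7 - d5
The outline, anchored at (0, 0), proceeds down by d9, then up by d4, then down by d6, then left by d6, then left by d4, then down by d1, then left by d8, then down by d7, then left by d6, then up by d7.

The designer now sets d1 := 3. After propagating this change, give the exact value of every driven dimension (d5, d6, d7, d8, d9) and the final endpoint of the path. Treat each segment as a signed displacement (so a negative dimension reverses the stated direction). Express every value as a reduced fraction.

d5 = 15
d6 = 16
d7 = 1/2
d8 = 4
d9 = -29/2
endpoint = (-55, 29/2)

Apply edit: d1 := 3
  d5 = d2 - 1 = 15
  d6 = d4 - d1 = 16
  d7 = 8 - d5/2 = 1/2
  d8 = d3*4 = 4
  d9 = d3 - d7 - d5 = -29/2
Walk from origin (0, 0):
  seg 1: down by d9 = -29/2 → (0, 29/2)
  seg 2: up by d4 = 19 → (0, 67/2)
  seg 3: down by d6 = 16 → (0, 35/2)
  seg 4: left by d6 = 16 → (-16, 35/2)
  seg 5: left by d4 = 19 → (-35, 35/2)
  seg 6: down by d1 = 3 → (-35, 29/2)
  seg 7: left by d8 = 4 → (-39, 29/2)
  seg 8: down by d7 = 1/2 → (-39, 14)
  seg 9: left by d6 = 16 → (-55, 14)
  seg 10: up by d7 = 1/2 → (-55, 29/2)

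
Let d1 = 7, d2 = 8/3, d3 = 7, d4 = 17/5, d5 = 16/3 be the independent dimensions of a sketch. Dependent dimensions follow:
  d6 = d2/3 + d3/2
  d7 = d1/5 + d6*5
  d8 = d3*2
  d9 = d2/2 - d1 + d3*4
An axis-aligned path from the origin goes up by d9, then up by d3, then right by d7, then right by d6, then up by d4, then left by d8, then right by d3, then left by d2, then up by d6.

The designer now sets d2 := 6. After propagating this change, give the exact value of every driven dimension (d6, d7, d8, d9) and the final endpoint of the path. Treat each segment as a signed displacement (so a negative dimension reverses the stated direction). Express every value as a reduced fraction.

d6 = 11/2
d7 = 289/10
d8 = 14
d9 = 24
endpoint = (107/5, 399/10)

Apply edit: d2 := 6
  d6 = d2/3 + d3/2 = 11/2
  d7 = d1/5 + d6*5 = 289/10
  d8 = d3*2 = 14
  d9 = d2/2 - d1 + d3*4 = 24
Walk from origin (0, 0):
  seg 1: up by d9 = 24 → (0, 24)
  seg 2: up by d3 = 7 → (0, 31)
  seg 3: right by d7 = 289/10 → (289/10, 31)
  seg 4: right by d6 = 11/2 → (172/5, 31)
  seg 5: up by d4 = 17/5 → (172/5, 172/5)
  seg 6: left by d8 = 14 → (102/5, 172/5)
  seg 7: right by d3 = 7 → (137/5, 172/5)
  seg 8: left by d2 = 6 → (107/5, 172/5)
  seg 9: up by d6 = 11/2 → (107/5, 399/10)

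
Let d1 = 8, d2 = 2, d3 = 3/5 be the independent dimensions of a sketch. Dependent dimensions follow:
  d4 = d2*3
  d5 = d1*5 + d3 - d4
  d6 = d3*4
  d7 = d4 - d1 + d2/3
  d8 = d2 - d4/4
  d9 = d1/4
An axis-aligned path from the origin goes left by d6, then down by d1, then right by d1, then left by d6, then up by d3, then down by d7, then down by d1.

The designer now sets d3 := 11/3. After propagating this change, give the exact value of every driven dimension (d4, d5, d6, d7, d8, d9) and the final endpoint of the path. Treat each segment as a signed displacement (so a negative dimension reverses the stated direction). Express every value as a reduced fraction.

Apply edit: d3 := 11/3
  d4 = d2*3 = 6
  d5 = d1*5 + d3 - d4 = 113/3
  d6 = d3*4 = 44/3
  d7 = d4 - d1 + d2/3 = -4/3
  d8 = d2 - d4/4 = 1/2
  d9 = d1/4 = 2
Walk from origin (0, 0):
  seg 1: left by d6 = 44/3 → (-44/3, 0)
  seg 2: down by d1 = 8 → (-44/3, -8)
  seg 3: right by d1 = 8 → (-20/3, -8)
  seg 4: left by d6 = 44/3 → (-64/3, -8)
  seg 5: up by d3 = 11/3 → (-64/3, -13/3)
  seg 6: down by d7 = -4/3 → (-64/3, -3)
  seg 7: down by d1 = 8 → (-64/3, -11)

d4 = 6
d5 = 113/3
d6 = 44/3
d7 = -4/3
d8 = 1/2
d9 = 2
endpoint = (-64/3, -11)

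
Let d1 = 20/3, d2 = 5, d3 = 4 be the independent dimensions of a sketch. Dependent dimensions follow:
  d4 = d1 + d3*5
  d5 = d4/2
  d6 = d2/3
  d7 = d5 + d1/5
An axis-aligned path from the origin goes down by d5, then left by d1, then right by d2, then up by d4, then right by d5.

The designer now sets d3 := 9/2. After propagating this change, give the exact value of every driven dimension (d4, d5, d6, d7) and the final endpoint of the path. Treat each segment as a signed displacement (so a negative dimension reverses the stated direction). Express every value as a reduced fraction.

Apply edit: d3 := 9/2
  d4 = d1 + d3*5 = 175/6
  d5 = d4/2 = 175/12
  d6 = d2/3 = 5/3
  d7 = d5 + d1/5 = 191/12
Walk from origin (0, 0):
  seg 1: down by d5 = 175/12 → (0, -175/12)
  seg 2: left by d1 = 20/3 → (-20/3, -175/12)
  seg 3: right by d2 = 5 → (-5/3, -175/12)
  seg 4: up by d4 = 175/6 → (-5/3, 175/12)
  seg 5: right by d5 = 175/12 → (155/12, 175/12)

d4 = 175/6
d5 = 175/12
d6 = 5/3
d7 = 191/12
endpoint = (155/12, 175/12)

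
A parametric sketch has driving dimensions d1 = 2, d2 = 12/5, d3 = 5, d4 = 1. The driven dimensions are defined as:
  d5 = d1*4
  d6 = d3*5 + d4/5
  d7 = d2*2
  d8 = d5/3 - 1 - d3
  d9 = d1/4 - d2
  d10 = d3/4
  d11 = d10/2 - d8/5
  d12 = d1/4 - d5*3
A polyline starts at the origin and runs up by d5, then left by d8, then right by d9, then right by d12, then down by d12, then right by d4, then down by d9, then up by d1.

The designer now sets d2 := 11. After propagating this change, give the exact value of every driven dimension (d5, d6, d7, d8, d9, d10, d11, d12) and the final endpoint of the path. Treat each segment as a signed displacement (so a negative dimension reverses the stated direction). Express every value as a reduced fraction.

d5 = 8
d6 = 126/5
d7 = 22
d8 = -10/3
d9 = -21/2
d10 = 5/4
d11 = 31/24
d12 = -47/2
endpoint = (-89/3, 44)

Apply edit: d2 := 11
  d5 = d1*4 = 8
  d6 = d3*5 + d4/5 = 126/5
  d7 = d2*2 = 22
  d8 = d5/3 - 1 - d3 = -10/3
  d9 = d1/4 - d2 = -21/2
  d10 = d3/4 = 5/4
  d11 = d10/2 - d8/5 = 31/24
  d12 = d1/4 - d5*3 = -47/2
Walk from origin (0, 0):
  seg 1: up by d5 = 8 → (0, 8)
  seg 2: left by d8 = -10/3 → (10/3, 8)
  seg 3: right by d9 = -21/2 → (-43/6, 8)
  seg 4: right by d12 = -47/2 → (-92/3, 8)
  seg 5: down by d12 = -47/2 → (-92/3, 63/2)
  seg 6: right by d4 = 1 → (-89/3, 63/2)
  seg 7: down by d9 = -21/2 → (-89/3, 42)
  seg 8: up by d1 = 2 → (-89/3, 44)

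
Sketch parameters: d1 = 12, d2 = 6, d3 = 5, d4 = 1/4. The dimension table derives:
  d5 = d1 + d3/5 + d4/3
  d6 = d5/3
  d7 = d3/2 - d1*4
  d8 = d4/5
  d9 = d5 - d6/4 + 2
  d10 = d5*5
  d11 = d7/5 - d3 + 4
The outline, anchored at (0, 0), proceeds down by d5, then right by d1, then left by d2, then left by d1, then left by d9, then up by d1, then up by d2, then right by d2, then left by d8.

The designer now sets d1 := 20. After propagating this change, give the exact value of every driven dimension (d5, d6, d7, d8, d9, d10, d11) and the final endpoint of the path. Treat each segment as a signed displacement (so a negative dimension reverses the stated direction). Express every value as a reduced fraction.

Apply edit: d1 := 20
  d5 = d1 + d3/5 + d4/3 = 253/12
  d6 = d5/3 = 253/36
  d7 = d3/2 - d1*4 = -155/2
  d8 = d4/5 = 1/20
  d9 = d5 - d6/4 + 2 = 3071/144
  d10 = d5*5 = 1265/12
  d11 = d7/5 - d3 + 4 = -33/2
Walk from origin (0, 0):
  seg 1: down by d5 = 253/12 → (0, -253/12)
  seg 2: right by d1 = 20 → (20, -253/12)
  seg 3: left by d2 = 6 → (14, -253/12)
  seg 4: left by d1 = 20 → (-6, -253/12)
  seg 5: left by d9 = 3071/144 → (-3935/144, -253/12)
  seg 6: up by d1 = 20 → (-3935/144, -13/12)
  seg 7: up by d2 = 6 → (-3935/144, 59/12)
  seg 8: right by d2 = 6 → (-3071/144, 59/12)
  seg 9: left by d8 = 1/20 → (-15391/720, 59/12)

d5 = 253/12
d6 = 253/36
d7 = -155/2
d8 = 1/20
d9 = 3071/144
d10 = 1265/12
d11 = -33/2
endpoint = (-15391/720, 59/12)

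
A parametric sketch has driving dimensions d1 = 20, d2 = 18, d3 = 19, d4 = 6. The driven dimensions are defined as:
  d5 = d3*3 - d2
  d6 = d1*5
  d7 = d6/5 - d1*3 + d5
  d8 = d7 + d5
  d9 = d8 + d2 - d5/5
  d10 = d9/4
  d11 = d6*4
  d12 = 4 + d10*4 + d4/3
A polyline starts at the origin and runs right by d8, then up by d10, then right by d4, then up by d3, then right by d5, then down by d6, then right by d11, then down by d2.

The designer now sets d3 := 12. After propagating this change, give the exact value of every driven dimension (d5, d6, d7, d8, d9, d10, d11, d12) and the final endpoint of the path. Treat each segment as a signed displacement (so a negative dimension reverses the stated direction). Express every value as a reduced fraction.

Apply edit: d3 := 12
  d5 = d3*3 - d2 = 18
  d6 = d1*5 = 100
  d7 = d6/5 - d1*3 + d5 = -22
  d8 = d7 + d5 = -4
  d9 = d8 + d2 - d5/5 = 52/5
  d10 = d9/4 = 13/5
  d11 = d6*4 = 400
  d12 = 4 + d10*4 + d4/3 = 82/5
Walk from origin (0, 0):
  seg 1: right by d8 = -4 → (-4, 0)
  seg 2: up by d10 = 13/5 → (-4, 13/5)
  seg 3: right by d4 = 6 → (2, 13/5)
  seg 4: up by d3 = 12 → (2, 73/5)
  seg 5: right by d5 = 18 → (20, 73/5)
  seg 6: down by d6 = 100 → (20, -427/5)
  seg 7: right by d11 = 400 → (420, -427/5)
  seg 8: down by d2 = 18 → (420, -517/5)

d5 = 18
d6 = 100
d7 = -22
d8 = -4
d9 = 52/5
d10 = 13/5
d11 = 400
d12 = 82/5
endpoint = (420, -517/5)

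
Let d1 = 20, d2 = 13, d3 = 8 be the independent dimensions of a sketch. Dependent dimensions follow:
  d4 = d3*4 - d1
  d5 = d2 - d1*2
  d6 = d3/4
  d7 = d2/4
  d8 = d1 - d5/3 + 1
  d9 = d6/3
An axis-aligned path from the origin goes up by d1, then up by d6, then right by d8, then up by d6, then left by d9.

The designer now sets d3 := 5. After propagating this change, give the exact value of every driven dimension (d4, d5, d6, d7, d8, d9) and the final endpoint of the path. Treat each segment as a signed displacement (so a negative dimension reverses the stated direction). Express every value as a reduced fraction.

d4 = 0
d5 = -27
d6 = 5/4
d7 = 13/4
d8 = 30
d9 = 5/12
endpoint = (355/12, 45/2)

Apply edit: d3 := 5
  d4 = d3*4 - d1 = 0
  d5 = d2 - d1*2 = -27
  d6 = d3/4 = 5/4
  d7 = d2/4 = 13/4
  d8 = d1 - d5/3 + 1 = 30
  d9 = d6/3 = 5/12
Walk from origin (0, 0):
  seg 1: up by d1 = 20 → (0, 20)
  seg 2: up by d6 = 5/4 → (0, 85/4)
  seg 3: right by d8 = 30 → (30, 85/4)
  seg 4: up by d6 = 5/4 → (30, 45/2)
  seg 5: left by d9 = 5/12 → (355/12, 45/2)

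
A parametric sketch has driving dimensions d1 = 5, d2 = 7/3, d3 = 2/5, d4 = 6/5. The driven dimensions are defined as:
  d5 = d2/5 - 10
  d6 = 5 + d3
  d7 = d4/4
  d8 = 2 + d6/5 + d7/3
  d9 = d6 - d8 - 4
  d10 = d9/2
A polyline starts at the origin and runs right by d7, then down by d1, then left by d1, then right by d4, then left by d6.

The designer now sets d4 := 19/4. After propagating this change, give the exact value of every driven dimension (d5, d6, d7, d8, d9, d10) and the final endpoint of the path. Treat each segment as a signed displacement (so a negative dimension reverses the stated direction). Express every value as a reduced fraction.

Apply edit: d4 := 19/4
  d5 = d2/5 - 10 = -143/15
  d6 = 5 + d3 = 27/5
  d7 = d4/4 = 19/16
  d8 = 2 + d6/5 + d7/3 = 4171/1200
  d9 = d6 - d8 - 4 = -2491/1200
  d10 = d9/2 = -2491/2400
Walk from origin (0, 0):
  seg 1: right by d7 = 19/16 → (19/16, 0)
  seg 2: down by d1 = 5 → (19/16, -5)
  seg 3: left by d1 = 5 → (-61/16, -5)
  seg 4: right by d4 = 19/4 → (15/16, -5)
  seg 5: left by d6 = 27/5 → (-357/80, -5)

d5 = -143/15
d6 = 27/5
d7 = 19/16
d8 = 4171/1200
d9 = -2491/1200
d10 = -2491/2400
endpoint = (-357/80, -5)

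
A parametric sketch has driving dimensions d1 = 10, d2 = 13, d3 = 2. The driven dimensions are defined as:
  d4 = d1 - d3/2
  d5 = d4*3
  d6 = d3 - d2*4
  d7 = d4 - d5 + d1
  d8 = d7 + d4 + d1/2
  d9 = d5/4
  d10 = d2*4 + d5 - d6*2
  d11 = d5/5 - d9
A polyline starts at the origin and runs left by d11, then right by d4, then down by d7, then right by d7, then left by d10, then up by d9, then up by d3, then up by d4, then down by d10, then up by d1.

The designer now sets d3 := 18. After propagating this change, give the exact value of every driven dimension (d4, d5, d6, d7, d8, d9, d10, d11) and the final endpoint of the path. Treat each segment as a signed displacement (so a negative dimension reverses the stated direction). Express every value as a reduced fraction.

Apply edit: d3 := 18
  d4 = d1 - d3/2 = 1
  d5 = d4*3 = 3
  d6 = d3 - d2*4 = -34
  d7 = d4 - d5 + d1 = 8
  d8 = d7 + d4 + d1/2 = 14
  d9 = d5/4 = 3/4
  d10 = d2*4 + d5 - d6*2 = 123
  d11 = d5/5 - d9 = -3/20
Walk from origin (0, 0):
  seg 1: left by d11 = -3/20 → (3/20, 0)
  seg 2: right by d4 = 1 → (23/20, 0)
  seg 3: down by d7 = 8 → (23/20, -8)
  seg 4: right by d7 = 8 → (183/20, -8)
  seg 5: left by d10 = 123 → (-2277/20, -8)
  seg 6: up by d9 = 3/4 → (-2277/20, -29/4)
  seg 7: up by d3 = 18 → (-2277/20, 43/4)
  seg 8: up by d4 = 1 → (-2277/20, 47/4)
  seg 9: down by d10 = 123 → (-2277/20, -445/4)
  seg 10: up by d1 = 10 → (-2277/20, -405/4)

d4 = 1
d5 = 3
d6 = -34
d7 = 8
d8 = 14
d9 = 3/4
d10 = 123
d11 = -3/20
endpoint = (-2277/20, -405/4)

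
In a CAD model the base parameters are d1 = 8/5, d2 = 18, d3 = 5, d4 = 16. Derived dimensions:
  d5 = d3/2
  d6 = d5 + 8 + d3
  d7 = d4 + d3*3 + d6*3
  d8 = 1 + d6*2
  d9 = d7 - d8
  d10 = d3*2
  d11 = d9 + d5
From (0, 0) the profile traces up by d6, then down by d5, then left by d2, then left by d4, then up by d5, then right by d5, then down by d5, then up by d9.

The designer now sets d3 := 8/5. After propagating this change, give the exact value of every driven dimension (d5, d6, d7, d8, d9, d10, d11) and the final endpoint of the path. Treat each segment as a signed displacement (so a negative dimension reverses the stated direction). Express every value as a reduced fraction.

d5 = 4/5
d6 = 52/5
d7 = 52
d8 = 109/5
d9 = 151/5
d10 = 16/5
d11 = 31
endpoint = (-166/5, 199/5)

Apply edit: d3 := 8/5
  d5 = d3/2 = 4/5
  d6 = d5 + 8 + d3 = 52/5
  d7 = d4 + d3*3 + d6*3 = 52
  d8 = 1 + d6*2 = 109/5
  d9 = d7 - d8 = 151/5
  d10 = d3*2 = 16/5
  d11 = d9 + d5 = 31
Walk from origin (0, 0):
  seg 1: up by d6 = 52/5 → (0, 52/5)
  seg 2: down by d5 = 4/5 → (0, 48/5)
  seg 3: left by d2 = 18 → (-18, 48/5)
  seg 4: left by d4 = 16 → (-34, 48/5)
  seg 5: up by d5 = 4/5 → (-34, 52/5)
  seg 6: right by d5 = 4/5 → (-166/5, 52/5)
  seg 7: down by d5 = 4/5 → (-166/5, 48/5)
  seg 8: up by d9 = 151/5 → (-166/5, 199/5)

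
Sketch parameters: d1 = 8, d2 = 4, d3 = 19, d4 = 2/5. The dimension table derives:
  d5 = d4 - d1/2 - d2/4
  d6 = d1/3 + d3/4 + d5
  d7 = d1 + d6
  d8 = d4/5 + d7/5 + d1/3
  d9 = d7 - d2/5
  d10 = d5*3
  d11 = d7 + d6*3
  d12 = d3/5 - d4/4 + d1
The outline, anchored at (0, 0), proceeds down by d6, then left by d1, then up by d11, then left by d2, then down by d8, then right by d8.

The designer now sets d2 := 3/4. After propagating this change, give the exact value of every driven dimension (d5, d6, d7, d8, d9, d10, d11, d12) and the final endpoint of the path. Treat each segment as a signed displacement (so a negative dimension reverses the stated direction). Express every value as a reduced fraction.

d5 = -303/80
d6 = 871/240
d7 = 2791/240
d8 = 2029/400
d9 = 551/48
d10 = -909/80
d11 = 1351/60
d12 = 117/10
endpoint = (-1471/400, 2763/200)

Apply edit: d2 := 3/4
  d5 = d4 - d1/2 - d2/4 = -303/80
  d6 = d1/3 + d3/4 + d5 = 871/240
  d7 = d1 + d6 = 2791/240
  d8 = d4/5 + d7/5 + d1/3 = 2029/400
  d9 = d7 - d2/5 = 551/48
  d10 = d5*3 = -909/80
  d11 = d7 + d6*3 = 1351/60
  d12 = d3/5 - d4/4 + d1 = 117/10
Walk from origin (0, 0):
  seg 1: down by d6 = 871/240 → (0, -871/240)
  seg 2: left by d1 = 8 → (-8, -871/240)
  seg 3: up by d11 = 1351/60 → (-8, 1511/80)
  seg 4: left by d2 = 3/4 → (-35/4, 1511/80)
  seg 5: down by d8 = 2029/400 → (-35/4, 2763/200)
  seg 6: right by d8 = 2029/400 → (-1471/400, 2763/200)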